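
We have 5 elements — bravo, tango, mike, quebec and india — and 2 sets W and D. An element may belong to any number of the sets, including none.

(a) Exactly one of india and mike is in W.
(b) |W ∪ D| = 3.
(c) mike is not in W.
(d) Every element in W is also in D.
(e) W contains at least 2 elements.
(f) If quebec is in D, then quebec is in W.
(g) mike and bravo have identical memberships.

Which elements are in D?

D = {india, quebec, tango}

From (c): mike ∉ W.
(a) (exactly one): india ∈ W.
(d) with india ∈ W: india ∈ D.
(g): bravo matches mike: bravo ∉ W.
Suppose bravo ∈ D: no assignment then satisfies all the clues, so bravo ∉ D.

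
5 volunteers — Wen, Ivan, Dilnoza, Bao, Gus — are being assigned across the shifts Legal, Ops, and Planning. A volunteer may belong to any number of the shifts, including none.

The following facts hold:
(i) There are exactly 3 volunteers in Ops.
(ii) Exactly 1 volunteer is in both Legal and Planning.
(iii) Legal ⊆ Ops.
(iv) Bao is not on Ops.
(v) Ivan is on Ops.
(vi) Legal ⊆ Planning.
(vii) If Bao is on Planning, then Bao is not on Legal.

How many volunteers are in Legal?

1

From (iv): Bao ∉ Ops.
From (v): Ivan ∈ Ops.
(iii) contrapositive: Bao ∉ Legal.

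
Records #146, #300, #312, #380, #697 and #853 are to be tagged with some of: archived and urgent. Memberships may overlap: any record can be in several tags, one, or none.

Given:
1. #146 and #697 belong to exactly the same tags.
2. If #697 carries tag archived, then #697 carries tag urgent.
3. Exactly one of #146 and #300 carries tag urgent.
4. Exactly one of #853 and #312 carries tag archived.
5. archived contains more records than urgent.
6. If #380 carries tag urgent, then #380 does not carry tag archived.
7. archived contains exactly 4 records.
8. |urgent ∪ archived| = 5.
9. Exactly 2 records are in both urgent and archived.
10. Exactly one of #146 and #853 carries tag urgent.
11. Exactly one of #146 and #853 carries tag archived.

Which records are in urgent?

urgent = {#146, #380, #697}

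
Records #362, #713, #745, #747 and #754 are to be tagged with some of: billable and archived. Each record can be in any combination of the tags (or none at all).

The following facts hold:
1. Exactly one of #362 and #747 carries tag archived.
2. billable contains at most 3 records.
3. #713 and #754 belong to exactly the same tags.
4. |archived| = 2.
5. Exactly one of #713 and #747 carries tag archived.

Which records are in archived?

archived = {#745, #747}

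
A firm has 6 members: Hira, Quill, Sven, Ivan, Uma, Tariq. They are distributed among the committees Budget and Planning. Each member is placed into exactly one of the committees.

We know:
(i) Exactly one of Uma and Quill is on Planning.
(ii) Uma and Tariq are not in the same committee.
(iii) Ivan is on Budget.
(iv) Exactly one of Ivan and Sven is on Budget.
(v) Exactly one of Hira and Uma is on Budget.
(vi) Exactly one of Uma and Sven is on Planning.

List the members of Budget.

Budget = {Ivan, Uma}

From (iii): Ivan ∈ Budget.
(iv) (exactly one): Sven ∉ Budget.
Only one committee left: Sven ∈ Planning.
(vi) (exactly one): Uma ∉ Planning.
Only one committee left: Uma ∈ Budget.
(i) (exactly one): Quill ∈ Planning.
(ii): Tariq ∉ Budget.
(v) (exactly one): Hira ∉ Budget.
Only one committee left: Hira ∈ Planning.
Only one committee left: Tariq ∈ Planning.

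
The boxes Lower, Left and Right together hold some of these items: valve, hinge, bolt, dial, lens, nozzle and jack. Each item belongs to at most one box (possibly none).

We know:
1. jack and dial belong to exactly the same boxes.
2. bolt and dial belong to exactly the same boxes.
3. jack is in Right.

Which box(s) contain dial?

From (3): jack ∈ Right.
(1): dial matches jack: dial ∉ Lower.
(1): dial matches jack: dial ∉ Left.
(1): dial matches jack: dial ∈ Right.
(2): bolt matches dial: bolt ∉ Lower.
(2): bolt matches dial: bolt ∉ Left.
(2): bolt matches dial: bolt ∈ Right.

dial: Right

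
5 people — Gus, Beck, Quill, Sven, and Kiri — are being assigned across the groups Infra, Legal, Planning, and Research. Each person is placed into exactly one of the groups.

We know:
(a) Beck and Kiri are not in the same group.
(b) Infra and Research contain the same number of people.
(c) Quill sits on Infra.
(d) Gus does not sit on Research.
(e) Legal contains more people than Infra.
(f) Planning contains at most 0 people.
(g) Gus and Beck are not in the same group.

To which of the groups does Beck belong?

Beck: Research

From (c): Quill ∈ Infra.
From (d): Gus ∉ Research.
(f): Planning already has 0, so the rest are out.
Suppose Beck ∈ Infra: no assignment then satisfies all the clues, so Beck ∉ Infra.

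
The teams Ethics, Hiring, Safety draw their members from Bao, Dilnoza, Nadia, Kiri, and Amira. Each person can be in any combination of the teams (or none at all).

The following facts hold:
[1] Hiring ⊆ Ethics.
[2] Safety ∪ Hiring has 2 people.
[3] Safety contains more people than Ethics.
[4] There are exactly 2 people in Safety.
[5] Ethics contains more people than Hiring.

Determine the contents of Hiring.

Hiring = {}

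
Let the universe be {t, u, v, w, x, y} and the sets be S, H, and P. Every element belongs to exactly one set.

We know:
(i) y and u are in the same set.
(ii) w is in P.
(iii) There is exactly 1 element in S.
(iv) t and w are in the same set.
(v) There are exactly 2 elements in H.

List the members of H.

H = {u, y}

From (ii): w ∈ P.
(iv): t matches w: t ∉ S.
(iv): t matches w: t ∉ H.
(iv): t matches w: t ∈ P.
Suppose u ∉ H: no assignment then satisfies all the clues, so u ∈ H.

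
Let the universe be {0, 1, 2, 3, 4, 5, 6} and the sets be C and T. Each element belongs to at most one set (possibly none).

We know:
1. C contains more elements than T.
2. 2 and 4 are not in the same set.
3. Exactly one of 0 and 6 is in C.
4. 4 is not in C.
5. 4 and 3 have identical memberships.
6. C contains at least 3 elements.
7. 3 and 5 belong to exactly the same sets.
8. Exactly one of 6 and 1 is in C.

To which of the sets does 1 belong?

1: C

From (4): 4 ∉ C.
(5): 3 matches 4: 3 ∉ C.
(7): 5 matches 3: 5 ∉ C.
Suppose 1 ∉ C: no assignment then satisfies all the clues, so 1 ∈ C.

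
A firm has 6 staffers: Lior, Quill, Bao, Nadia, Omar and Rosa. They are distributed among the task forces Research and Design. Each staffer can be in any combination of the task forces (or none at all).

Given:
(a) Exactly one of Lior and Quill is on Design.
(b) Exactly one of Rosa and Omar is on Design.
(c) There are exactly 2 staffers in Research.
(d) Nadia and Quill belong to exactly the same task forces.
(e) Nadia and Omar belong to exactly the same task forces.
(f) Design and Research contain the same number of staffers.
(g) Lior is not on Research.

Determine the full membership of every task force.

Research = {Bao, Rosa}; Design = {Lior, Rosa}

From (g): Lior ∉ Research.
Suppose Lior ∉ Design: no assignment then satisfies all the clues, so Lior ∈ Design.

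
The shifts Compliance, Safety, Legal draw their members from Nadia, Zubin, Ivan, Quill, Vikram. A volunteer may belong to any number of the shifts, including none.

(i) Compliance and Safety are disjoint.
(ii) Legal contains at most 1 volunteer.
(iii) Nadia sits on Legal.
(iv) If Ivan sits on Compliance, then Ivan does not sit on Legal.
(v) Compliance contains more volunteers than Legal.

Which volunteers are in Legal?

Legal = {Nadia}

From (iii): Nadia ∈ Legal.
(ii): Legal already has 1, so the rest are out.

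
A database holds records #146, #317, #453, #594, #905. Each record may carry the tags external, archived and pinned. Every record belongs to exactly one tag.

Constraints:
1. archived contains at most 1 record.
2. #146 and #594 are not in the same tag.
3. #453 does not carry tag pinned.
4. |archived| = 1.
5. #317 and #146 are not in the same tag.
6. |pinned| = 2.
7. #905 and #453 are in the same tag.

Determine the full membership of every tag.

external = {#453, #905}; archived = {#146}; pinned = {#317, #594}

From (3): #453 ∉ pinned.
(7): #905 matches #453: #905 ∉ pinned.
Suppose #146 ∈ external: no assignment then satisfies all the clues, so #146 ∉ external.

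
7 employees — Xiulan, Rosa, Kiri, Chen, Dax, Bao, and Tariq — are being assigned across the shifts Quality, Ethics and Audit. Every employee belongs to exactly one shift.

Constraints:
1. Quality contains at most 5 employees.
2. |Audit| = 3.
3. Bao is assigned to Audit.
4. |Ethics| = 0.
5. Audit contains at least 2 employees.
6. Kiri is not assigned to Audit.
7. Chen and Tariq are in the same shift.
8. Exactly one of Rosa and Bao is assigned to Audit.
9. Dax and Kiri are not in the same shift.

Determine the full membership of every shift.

Quality = {Chen, Kiri, Rosa, Tariq}; Ethics = {}; Audit = {Bao, Dax, Xiulan}

From (3): Bao ∈ Audit.
From (6): Kiri ∉ Audit.
(4): Ethics already has 0, so the rest are out.
(8) (exactly one): Rosa ∉ Audit.
Only one shift left: Rosa ∈ Quality.
Only one shift left: Kiri ∈ Quality.
(9): Dax ∉ Quality.
Only one shift left: Dax ∈ Audit.
Suppose Xiulan ∈ Quality: no assignment then satisfies all the clues, so Xiulan ∉ Quality.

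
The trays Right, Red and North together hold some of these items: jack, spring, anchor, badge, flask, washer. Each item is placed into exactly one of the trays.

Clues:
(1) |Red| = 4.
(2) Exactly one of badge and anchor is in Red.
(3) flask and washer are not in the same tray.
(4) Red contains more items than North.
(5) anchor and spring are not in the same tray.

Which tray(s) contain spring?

spring: Red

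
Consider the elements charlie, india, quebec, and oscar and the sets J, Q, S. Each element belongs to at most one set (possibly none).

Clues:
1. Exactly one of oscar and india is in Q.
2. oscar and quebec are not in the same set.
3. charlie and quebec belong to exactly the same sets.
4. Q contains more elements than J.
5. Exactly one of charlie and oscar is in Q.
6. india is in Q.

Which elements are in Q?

From (6): india ∈ Q.
(1) (exactly one): oscar ∉ Q.
(5) (exactly one): charlie ∈ Q.
(3): quebec matches charlie: quebec ∉ J.
(3): quebec matches charlie: quebec ∈ Q.

Q = {charlie, india, quebec}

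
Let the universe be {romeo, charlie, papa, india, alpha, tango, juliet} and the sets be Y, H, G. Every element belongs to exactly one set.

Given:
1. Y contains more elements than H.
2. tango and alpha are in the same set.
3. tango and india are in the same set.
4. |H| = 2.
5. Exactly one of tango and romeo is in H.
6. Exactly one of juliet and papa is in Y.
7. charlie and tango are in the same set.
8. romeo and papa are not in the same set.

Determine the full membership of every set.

Y = {alpha, charlie, india, papa, tango}; H = {juliet, romeo}; G = {}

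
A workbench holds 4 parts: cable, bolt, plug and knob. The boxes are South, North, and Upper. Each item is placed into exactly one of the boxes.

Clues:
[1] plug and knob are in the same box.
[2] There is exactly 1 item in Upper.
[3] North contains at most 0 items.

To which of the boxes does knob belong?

knob: South

(3): North already has 0, so the rest are out.
Suppose knob ∉ South: no assignment then satisfies all the clues, so knob ∈ South.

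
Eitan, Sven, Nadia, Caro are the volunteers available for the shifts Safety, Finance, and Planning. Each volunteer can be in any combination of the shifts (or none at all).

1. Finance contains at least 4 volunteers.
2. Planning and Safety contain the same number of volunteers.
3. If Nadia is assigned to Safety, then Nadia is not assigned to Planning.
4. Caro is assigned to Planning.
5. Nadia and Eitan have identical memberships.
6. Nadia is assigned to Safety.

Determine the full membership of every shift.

Safety = {Eitan, Nadia}; Finance = {Caro, Eitan, Nadia, Sven}; Planning = {Caro, Sven}

From (4): Caro ∈ Planning.
From (6): Nadia ∈ Safety.
(1): only 4 candidates remain for Finance, so all are in.
(3): Nadia ∉ Planning.
(5): Eitan matches Nadia: Eitan ∈ Safety.
(5): Eitan matches Nadia: Eitan ∉ Planning.
Suppose Sven ∈ Safety: no assignment then satisfies all the clues, so Sven ∉ Safety.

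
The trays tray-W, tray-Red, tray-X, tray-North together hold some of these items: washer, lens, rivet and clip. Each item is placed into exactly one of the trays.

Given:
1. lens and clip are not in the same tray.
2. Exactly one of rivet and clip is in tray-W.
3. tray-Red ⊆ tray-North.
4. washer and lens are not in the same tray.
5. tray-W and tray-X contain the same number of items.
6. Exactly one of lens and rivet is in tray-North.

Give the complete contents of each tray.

tray-W = {clip}; tray-Red = {}; tray-X = {lens}; tray-North = {rivet, washer}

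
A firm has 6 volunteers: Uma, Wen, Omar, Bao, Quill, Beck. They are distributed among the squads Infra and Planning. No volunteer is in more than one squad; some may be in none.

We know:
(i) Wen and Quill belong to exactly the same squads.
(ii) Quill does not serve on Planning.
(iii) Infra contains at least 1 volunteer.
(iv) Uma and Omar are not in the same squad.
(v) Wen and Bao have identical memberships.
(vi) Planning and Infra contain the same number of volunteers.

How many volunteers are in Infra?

1

From (ii): Quill ∉ Planning.
(i): Wen matches Quill: Wen ∉ Planning.
(v): Bao matches Wen: Bao ∉ Planning.
Suppose Wen ∈ Infra: no assignment then satisfies all the clues, so Wen ∉ Infra.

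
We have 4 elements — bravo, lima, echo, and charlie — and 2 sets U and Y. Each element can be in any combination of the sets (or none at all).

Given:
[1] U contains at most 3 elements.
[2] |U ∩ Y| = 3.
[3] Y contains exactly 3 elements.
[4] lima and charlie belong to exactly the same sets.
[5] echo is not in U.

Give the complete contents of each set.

U = {bravo, charlie, lima}; Y = {bravo, charlie, lima}

From (5): echo ∉ U.
Suppose bravo ∉ U: no assignment then satisfies all the clues, so bravo ∈ U.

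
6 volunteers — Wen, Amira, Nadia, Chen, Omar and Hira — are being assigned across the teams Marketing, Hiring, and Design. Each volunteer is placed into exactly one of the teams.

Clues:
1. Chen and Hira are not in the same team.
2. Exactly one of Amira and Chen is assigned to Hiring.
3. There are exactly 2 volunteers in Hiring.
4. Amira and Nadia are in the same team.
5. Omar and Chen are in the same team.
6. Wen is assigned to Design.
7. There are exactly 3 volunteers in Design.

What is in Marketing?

Marketing = {Hira}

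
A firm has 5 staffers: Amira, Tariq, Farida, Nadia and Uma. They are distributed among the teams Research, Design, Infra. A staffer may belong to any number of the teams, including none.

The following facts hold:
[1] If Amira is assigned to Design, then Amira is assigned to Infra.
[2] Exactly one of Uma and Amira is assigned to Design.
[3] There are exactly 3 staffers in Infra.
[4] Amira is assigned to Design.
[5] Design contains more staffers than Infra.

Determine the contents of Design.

Design = {Amira, Farida, Nadia, Tariq}

From (4): Amira ∈ Design.
(1): Amira ∈ Infra.
(2) (exactly one): Uma ∉ Design.
Suppose Tariq ∉ Design: no assignment then satisfies all the clues, so Tariq ∈ Design.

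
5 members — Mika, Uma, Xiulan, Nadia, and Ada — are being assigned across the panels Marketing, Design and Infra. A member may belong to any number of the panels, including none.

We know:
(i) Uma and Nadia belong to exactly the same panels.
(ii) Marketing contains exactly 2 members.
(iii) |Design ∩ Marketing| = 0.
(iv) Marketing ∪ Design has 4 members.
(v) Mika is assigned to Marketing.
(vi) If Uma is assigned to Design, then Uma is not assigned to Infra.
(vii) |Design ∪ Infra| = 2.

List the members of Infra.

Infra = {}

From (v): Mika ∈ Marketing.
Suppose Mika ∈ Infra: no assignment then satisfies all the clues, so Mika ∉ Infra.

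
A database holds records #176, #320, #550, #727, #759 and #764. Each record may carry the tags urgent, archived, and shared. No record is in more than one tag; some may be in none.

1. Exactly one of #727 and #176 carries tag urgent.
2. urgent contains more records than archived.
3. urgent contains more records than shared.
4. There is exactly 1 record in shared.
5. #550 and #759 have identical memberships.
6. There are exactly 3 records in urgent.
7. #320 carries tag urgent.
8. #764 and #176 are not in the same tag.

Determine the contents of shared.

shared = {#176}

From (7): #320 ∈ urgent.
Suppose #176 ∉ shared: no assignment then satisfies all the clues, so #176 ∈ shared.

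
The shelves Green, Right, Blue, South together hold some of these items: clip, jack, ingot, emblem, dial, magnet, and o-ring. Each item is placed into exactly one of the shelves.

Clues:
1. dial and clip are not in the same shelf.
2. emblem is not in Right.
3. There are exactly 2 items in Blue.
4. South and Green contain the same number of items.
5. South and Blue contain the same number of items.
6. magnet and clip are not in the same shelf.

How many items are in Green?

2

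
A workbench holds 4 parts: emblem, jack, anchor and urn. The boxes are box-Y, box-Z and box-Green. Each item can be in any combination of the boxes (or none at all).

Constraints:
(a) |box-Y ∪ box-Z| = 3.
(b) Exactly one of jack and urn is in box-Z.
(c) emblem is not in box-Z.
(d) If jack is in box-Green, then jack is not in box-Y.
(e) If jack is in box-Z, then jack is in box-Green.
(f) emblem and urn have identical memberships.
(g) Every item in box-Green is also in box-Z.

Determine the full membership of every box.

box-Y = {emblem, urn}; box-Z = {jack}; box-Green = {jack}

From (c): emblem ∉ box-Z.
(f): urn matches emblem: urn ∉ box-Z.
(g) contrapositive: emblem ∉ box-Green.
(g) contrapositive: urn ∉ box-Green.
(b) (exactly one): jack ∈ box-Z.
(e): jack ∈ box-Green.
(d): jack ∉ box-Y.
Suppose emblem ∉ box-Y: no assignment then satisfies all the clues, so emblem ∈ box-Y.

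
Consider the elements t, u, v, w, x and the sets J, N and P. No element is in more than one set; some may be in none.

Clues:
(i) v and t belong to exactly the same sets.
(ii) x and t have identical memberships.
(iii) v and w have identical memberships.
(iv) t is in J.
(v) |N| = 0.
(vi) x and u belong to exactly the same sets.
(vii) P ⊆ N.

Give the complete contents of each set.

From (iv): t ∈ J.
(i): v matches t: v ∈ J.
(ii): x matches t: x ∈ J.
(iii): w matches v: w ∈ J.
(v): N already has 0, so the rest are out.
(vi): u matches x: u ∈ J.

J = {t, u, v, w, x}; N = {}; P = {}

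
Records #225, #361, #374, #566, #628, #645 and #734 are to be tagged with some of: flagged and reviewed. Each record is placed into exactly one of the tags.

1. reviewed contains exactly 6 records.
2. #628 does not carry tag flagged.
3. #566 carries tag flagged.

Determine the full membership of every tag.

From (2): #628 ∉ flagged.
From (3): #566 ∈ flagged.
(1): only 6 candidates remain for reviewed, so all are in.

flagged = {#566}; reviewed = {#225, #361, #374, #628, #645, #734}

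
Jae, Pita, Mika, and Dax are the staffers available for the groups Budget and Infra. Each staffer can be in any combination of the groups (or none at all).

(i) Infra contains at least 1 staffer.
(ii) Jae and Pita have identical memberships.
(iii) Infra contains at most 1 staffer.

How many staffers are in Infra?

1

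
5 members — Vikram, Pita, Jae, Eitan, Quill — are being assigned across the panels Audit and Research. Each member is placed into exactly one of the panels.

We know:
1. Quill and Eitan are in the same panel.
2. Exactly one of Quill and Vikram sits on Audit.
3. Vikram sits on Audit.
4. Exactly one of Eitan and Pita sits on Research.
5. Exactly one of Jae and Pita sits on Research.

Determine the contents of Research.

From (3): Vikram ∈ Audit.
(2) (exactly one): Quill ∉ Audit.
Only one panel left: Quill ∈ Research.
(1): Eitan matches Quill: Eitan ∉ Audit.
(1): Eitan matches Quill: Eitan ∈ Research.
(4) (exactly one): Pita ∉ Research.
(5) (exactly one): Jae ∈ Research.
Only one panel left: Pita ∈ Audit.

Research = {Eitan, Jae, Quill}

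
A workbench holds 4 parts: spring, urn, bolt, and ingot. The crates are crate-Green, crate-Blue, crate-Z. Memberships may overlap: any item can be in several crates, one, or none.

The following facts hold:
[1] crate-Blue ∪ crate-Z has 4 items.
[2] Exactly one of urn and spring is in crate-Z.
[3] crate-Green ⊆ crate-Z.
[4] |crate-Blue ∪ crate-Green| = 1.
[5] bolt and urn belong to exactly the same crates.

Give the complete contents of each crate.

crate-Green = {}; crate-Blue = {spring}; crate-Z = {bolt, ingot, urn}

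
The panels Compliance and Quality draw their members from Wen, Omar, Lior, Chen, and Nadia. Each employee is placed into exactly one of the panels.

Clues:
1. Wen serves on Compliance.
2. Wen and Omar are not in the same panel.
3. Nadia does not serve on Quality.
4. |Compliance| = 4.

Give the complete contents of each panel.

Compliance = {Chen, Lior, Nadia, Wen}; Quality = {Omar}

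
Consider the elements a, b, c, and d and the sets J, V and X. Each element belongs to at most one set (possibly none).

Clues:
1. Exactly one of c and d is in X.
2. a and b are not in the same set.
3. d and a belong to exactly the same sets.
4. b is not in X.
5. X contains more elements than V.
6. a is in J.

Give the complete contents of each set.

J = {a, d}; V = {}; X = {c}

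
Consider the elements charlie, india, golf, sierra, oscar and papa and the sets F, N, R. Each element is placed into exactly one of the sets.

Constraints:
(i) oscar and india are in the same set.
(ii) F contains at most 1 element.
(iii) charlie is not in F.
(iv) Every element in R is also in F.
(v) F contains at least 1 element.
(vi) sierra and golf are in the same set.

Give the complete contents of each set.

From (iii): charlie ∉ F.
(iv) contrapositive: charlie ∉ R.
Only one set left: charlie ∈ N.
Suppose india ∈ F: no assignment then satisfies all the clues, so india ∉ F.

F = {papa}; N = {charlie, golf, india, oscar, sierra}; R = {}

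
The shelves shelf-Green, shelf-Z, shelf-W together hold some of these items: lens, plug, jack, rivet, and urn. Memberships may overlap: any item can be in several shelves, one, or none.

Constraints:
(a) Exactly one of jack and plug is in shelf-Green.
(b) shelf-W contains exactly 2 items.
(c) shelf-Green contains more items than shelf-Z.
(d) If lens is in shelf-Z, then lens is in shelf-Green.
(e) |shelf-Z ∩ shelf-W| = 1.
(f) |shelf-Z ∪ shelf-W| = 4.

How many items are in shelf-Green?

4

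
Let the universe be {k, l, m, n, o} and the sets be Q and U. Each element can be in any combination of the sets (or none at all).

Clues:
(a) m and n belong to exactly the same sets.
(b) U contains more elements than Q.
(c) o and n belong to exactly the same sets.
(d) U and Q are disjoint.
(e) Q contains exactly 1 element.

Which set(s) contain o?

o: U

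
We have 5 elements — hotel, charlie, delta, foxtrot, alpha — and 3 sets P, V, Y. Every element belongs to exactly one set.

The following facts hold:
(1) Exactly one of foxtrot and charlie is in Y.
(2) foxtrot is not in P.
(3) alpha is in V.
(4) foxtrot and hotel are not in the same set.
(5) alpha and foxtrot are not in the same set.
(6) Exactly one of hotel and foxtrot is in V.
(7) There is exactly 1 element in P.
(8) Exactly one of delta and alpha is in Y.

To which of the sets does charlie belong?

charlie: P

From (2): foxtrot ∉ P.
From (3): alpha ∈ V.
(5): foxtrot ∉ V.
(6) (exactly one): hotel ∈ V.
(8) (exactly one): delta ∈ Y.
Only one set left: foxtrot ∈ Y.
(1) (exactly one): charlie ∉ Y.
(7): only 1 candidates remain for P, so all are in.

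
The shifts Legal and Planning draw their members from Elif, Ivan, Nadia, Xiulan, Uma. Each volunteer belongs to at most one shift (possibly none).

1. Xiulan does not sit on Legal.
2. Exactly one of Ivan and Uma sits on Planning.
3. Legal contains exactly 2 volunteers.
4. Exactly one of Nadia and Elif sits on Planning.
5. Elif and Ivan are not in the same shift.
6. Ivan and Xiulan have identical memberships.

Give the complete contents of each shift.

Legal = {Elif, Uma}; Planning = {Ivan, Nadia, Xiulan}

From (1): Xiulan ∉ Legal.
(6): Ivan matches Xiulan: Ivan ∉ Legal.
Suppose Elif ∉ Legal: no assignment then satisfies all the clues, so Elif ∈ Legal.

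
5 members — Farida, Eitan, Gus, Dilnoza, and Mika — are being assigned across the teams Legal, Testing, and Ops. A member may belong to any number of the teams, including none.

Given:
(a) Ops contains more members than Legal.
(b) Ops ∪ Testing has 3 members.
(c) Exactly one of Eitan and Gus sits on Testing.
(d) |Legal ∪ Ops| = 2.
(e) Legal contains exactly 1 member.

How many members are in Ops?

2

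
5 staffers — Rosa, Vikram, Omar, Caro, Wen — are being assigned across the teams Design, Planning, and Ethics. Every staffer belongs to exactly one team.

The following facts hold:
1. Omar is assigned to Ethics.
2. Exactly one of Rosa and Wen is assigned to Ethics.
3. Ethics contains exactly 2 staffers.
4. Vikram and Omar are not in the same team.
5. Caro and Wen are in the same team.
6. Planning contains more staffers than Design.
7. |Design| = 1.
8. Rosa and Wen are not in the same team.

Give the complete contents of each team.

Design = {Vikram}; Planning = {Caro, Wen}; Ethics = {Omar, Rosa}

From (1): Omar ∈ Ethics.
(4): Vikram ∉ Ethics.
Suppose Rosa ∈ Design: no assignment then satisfies all the clues, so Rosa ∉ Design.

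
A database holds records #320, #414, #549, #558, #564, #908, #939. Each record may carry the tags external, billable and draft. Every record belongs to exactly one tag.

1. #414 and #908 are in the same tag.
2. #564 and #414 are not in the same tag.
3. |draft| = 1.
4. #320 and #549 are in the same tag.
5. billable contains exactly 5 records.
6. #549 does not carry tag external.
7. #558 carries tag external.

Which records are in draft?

draft = {#564}

From (6): #549 ∉ external.
From (7): #558 ∈ external.
(4): #320 matches #549: #320 ∉ external.
Suppose #320 ∈ draft: no assignment then satisfies all the clues, so #320 ∉ draft.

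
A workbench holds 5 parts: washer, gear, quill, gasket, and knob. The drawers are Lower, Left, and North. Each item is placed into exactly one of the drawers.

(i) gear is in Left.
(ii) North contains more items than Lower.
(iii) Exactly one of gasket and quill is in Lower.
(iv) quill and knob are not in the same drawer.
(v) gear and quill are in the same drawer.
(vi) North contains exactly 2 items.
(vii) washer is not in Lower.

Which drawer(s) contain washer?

From (i): gear ∈ Left.
From (vii): washer ∉ Lower.
(v): quill matches gear: quill ∉ Lower.
(v): quill matches gear: quill ∈ Left.
(iii) (exactly one): gasket ∈ Lower.
(iv): knob ∉ Left.
(vi): only 2 candidates remain for North, so all are in.

washer: North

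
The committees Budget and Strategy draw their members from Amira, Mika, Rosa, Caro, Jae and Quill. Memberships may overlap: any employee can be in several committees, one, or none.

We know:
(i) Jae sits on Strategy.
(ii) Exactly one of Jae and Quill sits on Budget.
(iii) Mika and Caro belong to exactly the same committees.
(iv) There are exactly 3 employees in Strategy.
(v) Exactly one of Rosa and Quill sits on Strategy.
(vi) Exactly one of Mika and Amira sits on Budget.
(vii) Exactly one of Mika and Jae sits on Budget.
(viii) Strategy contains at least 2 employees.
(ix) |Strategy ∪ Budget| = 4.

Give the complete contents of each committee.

Budget = {Amira, Jae, Rosa}; Strategy = {Amira, Jae, Quill}

From (i): Jae ∈ Strategy.
Suppose Amira ∉ Budget: no assignment then satisfies all the clues, so Amira ∈ Budget.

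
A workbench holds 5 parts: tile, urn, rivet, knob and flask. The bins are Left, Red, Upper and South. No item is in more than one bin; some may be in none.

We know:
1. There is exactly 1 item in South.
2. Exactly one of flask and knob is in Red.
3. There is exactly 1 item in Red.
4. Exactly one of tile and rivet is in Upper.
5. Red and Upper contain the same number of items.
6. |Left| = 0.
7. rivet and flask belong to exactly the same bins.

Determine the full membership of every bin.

Left = {}; Red = {knob}; Upper = {tile}; South = {urn}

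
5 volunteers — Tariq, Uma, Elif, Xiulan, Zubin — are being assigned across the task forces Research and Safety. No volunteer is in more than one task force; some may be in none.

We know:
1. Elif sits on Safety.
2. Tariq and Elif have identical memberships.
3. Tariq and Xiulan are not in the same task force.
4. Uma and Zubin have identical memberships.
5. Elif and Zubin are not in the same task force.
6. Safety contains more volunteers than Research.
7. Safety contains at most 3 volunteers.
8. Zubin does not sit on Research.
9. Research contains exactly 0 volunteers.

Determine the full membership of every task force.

Research = {}; Safety = {Elif, Tariq}

From (1): Elif ∈ Safety.
From (8): Zubin ∉ Research.
(2): Tariq matches Elif: Tariq ∉ Research.
(2): Tariq matches Elif: Tariq ∈ Safety.
(3): Xiulan ∉ Safety.
(4): Uma matches Zubin: Uma ∉ Research.
(5): Zubin ∉ Safety.
(9): Research already has 0, so the rest are out.
(4): Uma matches Zubin: Uma ∉ Safety.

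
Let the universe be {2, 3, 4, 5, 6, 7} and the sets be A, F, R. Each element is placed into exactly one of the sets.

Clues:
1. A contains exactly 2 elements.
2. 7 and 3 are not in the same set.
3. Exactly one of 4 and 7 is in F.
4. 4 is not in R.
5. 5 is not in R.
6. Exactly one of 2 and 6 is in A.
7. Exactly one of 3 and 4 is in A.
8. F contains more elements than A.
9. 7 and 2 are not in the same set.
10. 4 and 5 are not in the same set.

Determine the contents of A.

A = {2, 4}

From (4): 4 ∉ R.
From (5): 5 ∉ R.
Suppose 2 ∉ A: no assignment then satisfies all the clues, so 2 ∈ A.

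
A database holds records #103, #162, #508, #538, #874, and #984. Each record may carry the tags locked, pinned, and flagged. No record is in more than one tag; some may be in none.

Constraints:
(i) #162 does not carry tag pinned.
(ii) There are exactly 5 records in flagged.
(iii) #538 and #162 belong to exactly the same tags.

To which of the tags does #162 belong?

#162: flagged

From (i): #162 ∉ pinned.
(iii): #538 matches #162: #538 ∉ pinned.
Suppose #162 ∈ locked: no assignment then satisfies all the clues, so #162 ∉ locked.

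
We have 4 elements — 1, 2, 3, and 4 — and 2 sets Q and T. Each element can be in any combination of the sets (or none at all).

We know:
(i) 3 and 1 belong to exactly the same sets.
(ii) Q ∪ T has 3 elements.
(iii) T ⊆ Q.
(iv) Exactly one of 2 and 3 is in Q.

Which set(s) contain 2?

2: none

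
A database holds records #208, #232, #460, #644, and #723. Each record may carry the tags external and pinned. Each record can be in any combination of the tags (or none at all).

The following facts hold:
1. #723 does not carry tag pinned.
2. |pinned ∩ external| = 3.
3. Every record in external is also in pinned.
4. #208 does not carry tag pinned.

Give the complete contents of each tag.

external = {#232, #460, #644}; pinned = {#232, #460, #644}

From (1): #723 ∉ pinned.
From (4): #208 ∉ pinned.
(3) contrapositive: #208 ∉ external.
(3) contrapositive: #723 ∉ external.
Suppose #232 ∉ external: no assignment then satisfies all the clues, so #232 ∈ external.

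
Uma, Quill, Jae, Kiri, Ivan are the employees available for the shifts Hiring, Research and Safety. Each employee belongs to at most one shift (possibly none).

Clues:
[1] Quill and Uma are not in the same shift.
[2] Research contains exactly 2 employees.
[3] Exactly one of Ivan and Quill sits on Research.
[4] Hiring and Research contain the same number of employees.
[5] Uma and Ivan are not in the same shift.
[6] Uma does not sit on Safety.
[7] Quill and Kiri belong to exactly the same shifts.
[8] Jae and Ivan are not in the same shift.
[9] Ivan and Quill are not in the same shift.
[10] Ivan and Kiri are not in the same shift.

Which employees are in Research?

From (6): Uma ∉ Safety.
Suppose Uma ∈ Research: no assignment then satisfies all the clues, so Uma ∉ Research.

Research = {Kiri, Quill}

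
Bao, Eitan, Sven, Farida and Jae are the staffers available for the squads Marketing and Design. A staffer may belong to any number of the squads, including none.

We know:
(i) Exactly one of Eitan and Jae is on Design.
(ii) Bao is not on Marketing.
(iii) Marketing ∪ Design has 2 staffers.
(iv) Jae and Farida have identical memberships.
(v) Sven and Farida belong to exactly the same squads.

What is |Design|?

2

From (ii): Bao ∉ Marketing.
Suppose Bao ∉ Design: no assignment then satisfies all the clues, so Bao ∈ Design.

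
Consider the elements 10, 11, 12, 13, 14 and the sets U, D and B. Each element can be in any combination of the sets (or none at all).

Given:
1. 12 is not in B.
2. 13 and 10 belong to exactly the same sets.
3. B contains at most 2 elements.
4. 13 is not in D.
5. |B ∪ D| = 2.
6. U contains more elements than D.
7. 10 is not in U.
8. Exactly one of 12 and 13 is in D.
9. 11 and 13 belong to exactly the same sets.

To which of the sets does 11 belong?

From (1): 12 ∉ B.
From (4): 13 ∉ D.
From (7): 10 ∉ U.
(2): 13 matches 10: 13 ∉ U.
(2): 10 matches 13: 10 ∉ D.
(8) (exactly one): 12 ∈ D.
(9): 11 matches 13: 11 ∉ U.
(9): 11 matches 13: 11 ∉ D.
Suppose 11 ∈ B: no assignment then satisfies all the clues, so 11 ∉ B.

11: none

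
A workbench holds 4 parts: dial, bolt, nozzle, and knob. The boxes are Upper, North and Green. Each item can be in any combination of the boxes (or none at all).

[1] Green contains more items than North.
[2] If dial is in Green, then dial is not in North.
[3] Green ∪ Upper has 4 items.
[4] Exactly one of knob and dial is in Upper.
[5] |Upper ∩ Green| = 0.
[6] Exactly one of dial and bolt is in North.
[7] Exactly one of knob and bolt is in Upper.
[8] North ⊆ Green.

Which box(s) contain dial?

dial: Green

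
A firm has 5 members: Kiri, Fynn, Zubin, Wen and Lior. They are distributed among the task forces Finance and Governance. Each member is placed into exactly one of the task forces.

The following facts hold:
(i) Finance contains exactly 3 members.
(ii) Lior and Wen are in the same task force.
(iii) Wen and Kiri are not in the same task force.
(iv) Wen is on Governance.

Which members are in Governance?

Governance = {Lior, Wen}

From (iv): Wen ∈ Governance.
(ii): Lior matches Wen: Lior ∉ Finance.
(ii): Lior matches Wen: Lior ∈ Governance.
(iii): Kiri ∉ Governance.
Only one task force left: Kiri ∈ Finance.
(i): only 3 candidates remain for Finance, so all are in.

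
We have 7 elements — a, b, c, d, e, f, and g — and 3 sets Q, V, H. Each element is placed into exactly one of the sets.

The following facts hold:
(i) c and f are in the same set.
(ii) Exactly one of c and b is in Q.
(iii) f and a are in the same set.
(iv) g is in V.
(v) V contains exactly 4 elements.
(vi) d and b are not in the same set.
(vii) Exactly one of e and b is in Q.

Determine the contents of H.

H = {d, e}

From (iv): g ∈ V.
Suppose a ∈ H: no assignment then satisfies all the clues, so a ∉ H.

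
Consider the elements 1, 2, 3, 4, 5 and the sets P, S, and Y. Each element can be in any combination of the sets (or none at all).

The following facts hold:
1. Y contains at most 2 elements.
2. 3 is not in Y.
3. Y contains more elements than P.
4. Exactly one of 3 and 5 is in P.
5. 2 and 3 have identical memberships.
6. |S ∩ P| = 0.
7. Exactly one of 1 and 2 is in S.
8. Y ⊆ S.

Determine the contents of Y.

Y = {1, 4}

From (2): 3 ∉ Y.
(5): 2 matches 3: 2 ∉ Y.
Suppose 1 ∉ Y: no assignment then satisfies all the clues, so 1 ∈ Y.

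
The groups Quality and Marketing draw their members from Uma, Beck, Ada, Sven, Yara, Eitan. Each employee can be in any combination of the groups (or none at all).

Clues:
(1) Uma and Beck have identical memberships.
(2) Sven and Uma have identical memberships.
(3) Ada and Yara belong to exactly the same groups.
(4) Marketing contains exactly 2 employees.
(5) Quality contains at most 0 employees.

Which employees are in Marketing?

Marketing = {Ada, Yara}

(5): Quality already has 0, so the rest are out.
Suppose Uma ∈ Marketing: no assignment then satisfies all the clues, so Uma ∉ Marketing.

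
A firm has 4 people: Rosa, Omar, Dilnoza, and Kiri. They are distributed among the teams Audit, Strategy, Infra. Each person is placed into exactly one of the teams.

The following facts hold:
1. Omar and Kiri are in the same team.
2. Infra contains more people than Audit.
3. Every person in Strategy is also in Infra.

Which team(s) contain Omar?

Omar: Infra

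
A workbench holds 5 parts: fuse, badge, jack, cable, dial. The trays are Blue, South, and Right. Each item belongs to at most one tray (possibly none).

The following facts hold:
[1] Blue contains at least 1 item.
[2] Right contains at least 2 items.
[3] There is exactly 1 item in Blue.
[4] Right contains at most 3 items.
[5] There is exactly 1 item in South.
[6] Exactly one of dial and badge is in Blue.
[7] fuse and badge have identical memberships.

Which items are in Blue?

Blue = {dial}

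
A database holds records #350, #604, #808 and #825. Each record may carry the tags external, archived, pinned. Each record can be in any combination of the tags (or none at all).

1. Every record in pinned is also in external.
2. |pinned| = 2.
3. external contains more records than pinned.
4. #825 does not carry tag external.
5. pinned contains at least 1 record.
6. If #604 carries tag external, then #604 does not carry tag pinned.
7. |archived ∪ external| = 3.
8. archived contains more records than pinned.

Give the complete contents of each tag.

external = {#350, #604, #808}; archived = {#350, #604, #808}; pinned = {#350, #808}

From (4): #825 ∉ external.
(1) contrapositive: #825 ∉ pinned.
Suppose #350 ∉ external: no assignment then satisfies all the clues, so #350 ∈ external.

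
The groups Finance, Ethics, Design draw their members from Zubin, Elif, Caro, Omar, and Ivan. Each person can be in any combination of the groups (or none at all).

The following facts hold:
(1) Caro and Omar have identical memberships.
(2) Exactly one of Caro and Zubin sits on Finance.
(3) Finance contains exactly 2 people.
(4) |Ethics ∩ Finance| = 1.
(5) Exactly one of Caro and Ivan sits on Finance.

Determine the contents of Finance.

Finance = {Ivan, Zubin}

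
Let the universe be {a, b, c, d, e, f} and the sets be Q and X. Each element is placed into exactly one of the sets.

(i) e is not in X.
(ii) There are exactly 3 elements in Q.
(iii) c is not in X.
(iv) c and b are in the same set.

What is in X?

X = {a, d, f}

From (i): e ∉ X.
From (iii): c ∉ X.
(iv): b matches c: b ∉ X.
Only one set left: b ∈ Q.
Only one set left: c ∈ Q.
Only one set left: e ∈ Q.
(ii): Q already has 3, so the rest are out.
Only one set left: a ∈ X.
Only one set left: d ∈ X.
Only one set left: f ∈ X.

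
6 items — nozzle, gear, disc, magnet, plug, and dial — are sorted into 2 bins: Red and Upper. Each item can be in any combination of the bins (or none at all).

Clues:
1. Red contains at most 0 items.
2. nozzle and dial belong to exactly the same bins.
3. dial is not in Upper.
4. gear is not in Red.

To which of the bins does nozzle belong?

From (3): dial ∉ Upper.
From (4): gear ∉ Red.
(1): Red already has 0, so the rest are out.
(2): nozzle matches dial: nozzle ∉ Upper.

nozzle: none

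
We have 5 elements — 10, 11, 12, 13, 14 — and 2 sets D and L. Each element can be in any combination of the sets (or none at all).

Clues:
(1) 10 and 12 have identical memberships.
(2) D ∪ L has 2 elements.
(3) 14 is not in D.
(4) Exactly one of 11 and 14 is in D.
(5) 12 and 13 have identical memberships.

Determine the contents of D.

D = {11}

From (3): 14 ∉ D.
(4) (exactly one): 11 ∈ D.
Suppose 10 ∈ D: no assignment then satisfies all the clues, so 10 ∉ D.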